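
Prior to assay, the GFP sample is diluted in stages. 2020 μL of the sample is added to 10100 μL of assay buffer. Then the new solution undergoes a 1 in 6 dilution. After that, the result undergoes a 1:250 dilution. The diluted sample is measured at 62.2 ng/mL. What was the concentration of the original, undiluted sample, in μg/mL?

Overall dilution factor = 6 × 6 × 250 = 9000.
Original = 62.2 ng/mL × 9000 = 5.60 × 10⁵ ng/mL = 560 μg/mL.

560 μg/mL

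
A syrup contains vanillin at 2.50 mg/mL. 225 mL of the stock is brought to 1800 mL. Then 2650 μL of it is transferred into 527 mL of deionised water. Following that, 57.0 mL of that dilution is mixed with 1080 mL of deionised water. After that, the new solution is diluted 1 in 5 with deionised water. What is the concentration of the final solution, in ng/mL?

Overall dilution factor = 8 × 199.9 × 19.95 × 5 = 1.59 × 10⁵.
2.50 mg/mL / 1.59 × 10⁵ = 1.57 × 10⁻⁵ mg/mL = 15.7 ng/mL.

15.7 ng/mL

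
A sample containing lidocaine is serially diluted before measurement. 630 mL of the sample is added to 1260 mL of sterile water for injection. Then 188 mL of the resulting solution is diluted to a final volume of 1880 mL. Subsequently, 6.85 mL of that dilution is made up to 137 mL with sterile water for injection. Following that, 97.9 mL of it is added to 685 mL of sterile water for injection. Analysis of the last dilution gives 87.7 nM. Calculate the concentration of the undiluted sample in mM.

0.421 mM

Overall dilution factor = 3 × 10 × 20 × 7.997 = 4798.
Original = 87.7 nM × 4798 = 4.21 × 10⁵ nM = 0.421 mM.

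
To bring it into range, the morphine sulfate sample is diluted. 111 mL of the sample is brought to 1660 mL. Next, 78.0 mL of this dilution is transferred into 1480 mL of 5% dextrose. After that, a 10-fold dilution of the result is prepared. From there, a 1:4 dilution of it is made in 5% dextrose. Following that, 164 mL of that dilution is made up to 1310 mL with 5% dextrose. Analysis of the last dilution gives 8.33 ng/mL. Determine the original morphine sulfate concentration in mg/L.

795 mg/L

Overall dilution factor = 14.95 × 19.97 × 10 × 4 × 7.988 = 9.54 × 10⁴.
Original = 8.33 ng/mL × 9.54 × 10⁴ = 7.95 × 10⁵ ng/mL = 795 mg/L.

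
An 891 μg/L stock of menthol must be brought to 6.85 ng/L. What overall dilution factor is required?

Factor = C₀/C_target = 891 μg/L / 6.85 ng/L = 1.30 × 10⁵.

1.30 × 10⁵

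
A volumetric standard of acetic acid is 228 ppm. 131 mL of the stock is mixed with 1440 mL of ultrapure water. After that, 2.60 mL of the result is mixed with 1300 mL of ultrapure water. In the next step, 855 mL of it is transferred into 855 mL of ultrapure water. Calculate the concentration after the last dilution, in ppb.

19.0 ppb

Overall dilution factor = 11.99 × 501 × 2 = 1.20 × 10⁴.
228 ppm / 1.20 × 10⁴ = 0.0190 ppm = 19.0 ppb.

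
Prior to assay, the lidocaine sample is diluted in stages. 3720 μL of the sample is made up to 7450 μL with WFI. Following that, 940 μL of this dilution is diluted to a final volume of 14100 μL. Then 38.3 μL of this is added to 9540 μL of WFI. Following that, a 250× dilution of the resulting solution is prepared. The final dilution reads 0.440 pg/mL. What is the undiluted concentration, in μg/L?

Overall dilution factor = 2.003 × 15 × 250.1 × 250 = 1.88 × 10⁶.
Original = 0.440 pg/mL × 1.88 × 10⁶ = 8.26 × 10⁵ pg/mL = 826 μg/L.

826 μg/L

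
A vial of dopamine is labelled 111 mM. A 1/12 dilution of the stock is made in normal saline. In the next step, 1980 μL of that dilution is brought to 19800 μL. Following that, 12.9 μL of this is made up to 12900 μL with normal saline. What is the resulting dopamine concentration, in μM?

0.925 μM

Overall dilution factor = 12 × 10 × 1000 = 1.20 × 10⁵.
111 mM / 1.20 × 10⁵ = 9.25 × 10⁻⁴ mM = 0.925 μM.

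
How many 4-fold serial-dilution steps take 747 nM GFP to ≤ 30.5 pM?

Need 4ⁿ ≥ 2.45 × 10⁴, so n ≥ log(2.45 × 10⁴)/log(4) = 7.29.
Minimum whole steps: n = 8.

8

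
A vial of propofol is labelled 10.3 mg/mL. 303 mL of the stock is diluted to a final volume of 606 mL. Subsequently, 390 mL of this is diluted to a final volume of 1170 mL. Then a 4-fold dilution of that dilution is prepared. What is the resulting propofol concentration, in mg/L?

Overall dilution factor = 2 × 3 × 4 = 24.0.
10.3 mg/mL / 24.0 = 0.429 mg/mL = 429 mg/L.

429 mg/L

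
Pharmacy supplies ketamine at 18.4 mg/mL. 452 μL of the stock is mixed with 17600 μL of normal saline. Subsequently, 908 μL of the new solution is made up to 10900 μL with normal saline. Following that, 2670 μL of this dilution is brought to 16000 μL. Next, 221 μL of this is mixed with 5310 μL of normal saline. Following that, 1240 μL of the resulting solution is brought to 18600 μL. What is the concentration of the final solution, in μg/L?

Overall dilution factor = 39.94 × 12.00 × 5.993 × 25.03 × 15 = 1.08 × 10⁶.
18.4 mg/mL / 1.08 × 10⁶ = 1.71 × 10⁻⁵ mg/mL = 17.1 μg/L.

17.1 μg/L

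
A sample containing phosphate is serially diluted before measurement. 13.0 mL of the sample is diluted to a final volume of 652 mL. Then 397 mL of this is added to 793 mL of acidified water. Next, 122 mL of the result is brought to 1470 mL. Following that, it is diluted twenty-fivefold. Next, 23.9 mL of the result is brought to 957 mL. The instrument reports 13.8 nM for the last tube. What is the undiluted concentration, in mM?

25.0 mM

Overall dilution factor = 50.15 × 2.997 × 12.05 × 25 × 40.04 = 1.81 × 10⁶.
Original = 13.8 nM × 1.81 × 10⁶ = 2.50 × 10⁷ nM = 25.0 mM.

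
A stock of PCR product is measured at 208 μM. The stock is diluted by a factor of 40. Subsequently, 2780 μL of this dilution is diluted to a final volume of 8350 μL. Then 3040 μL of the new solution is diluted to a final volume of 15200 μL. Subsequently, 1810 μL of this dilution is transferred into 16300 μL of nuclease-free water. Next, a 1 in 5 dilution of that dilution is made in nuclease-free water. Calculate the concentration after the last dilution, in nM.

Overall dilution factor = 40 × 3.004 × 5 × 10.01 × 5 = 3.01 × 10⁴.
208 μM / 3.01 × 10⁴ = 6.92 × 10⁻³ μM = 6.92 nM.

6.92 nM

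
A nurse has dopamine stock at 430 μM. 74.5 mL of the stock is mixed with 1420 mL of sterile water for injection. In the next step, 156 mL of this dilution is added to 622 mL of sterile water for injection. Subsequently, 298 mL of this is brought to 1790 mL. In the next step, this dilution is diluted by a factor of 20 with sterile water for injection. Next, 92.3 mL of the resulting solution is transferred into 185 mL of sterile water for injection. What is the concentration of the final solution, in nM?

11.9 nM

Overall dilution factor = 20.06 × 4.987 × 6.007 × 20 × 3.004 = 3.61 × 10⁴.
430 μM / 3.61 × 10⁴ = 0.0119 μM = 11.9 nM.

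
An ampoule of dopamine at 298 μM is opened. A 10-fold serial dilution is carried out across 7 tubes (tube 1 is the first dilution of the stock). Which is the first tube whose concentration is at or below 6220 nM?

tube 2

Tube n has concentration 298 μM / 10ⁿ.
Need 10ⁿ ≥ 298 μM / 6220 nM = 47.9, so n ≥ 1.68.
First such tube: n = 2.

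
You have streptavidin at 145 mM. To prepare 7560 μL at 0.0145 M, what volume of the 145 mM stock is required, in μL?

756 μL

0.0145 M = 14.5 mM.
V₁ = C₂V₂/C₁ = 14.5 × 7560 / 145 = 756 μL.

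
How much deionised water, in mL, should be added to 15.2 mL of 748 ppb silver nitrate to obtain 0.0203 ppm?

545 mL

0.0203 ppm = 20.3 ppb.
V₂ = C₁V₁/C₂ = 748 × 15.2 / 20.3 = 560 mL.
Diluent to add = V₂ − V₁ = 560 − 15.2 = 545 mL.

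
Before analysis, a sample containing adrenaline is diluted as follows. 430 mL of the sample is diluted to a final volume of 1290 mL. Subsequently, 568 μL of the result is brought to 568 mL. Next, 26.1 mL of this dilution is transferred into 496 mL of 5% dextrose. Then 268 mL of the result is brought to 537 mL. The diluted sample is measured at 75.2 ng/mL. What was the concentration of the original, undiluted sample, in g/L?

9.04 g/L

Overall dilution factor = 3 × 1000 × 20.00 × 2.004 = 1.20 × 10⁵.
Original = 75.2 ng/mL × 1.20 × 10⁵ = 9.04 × 10⁶ ng/mL = 9.04 g/L.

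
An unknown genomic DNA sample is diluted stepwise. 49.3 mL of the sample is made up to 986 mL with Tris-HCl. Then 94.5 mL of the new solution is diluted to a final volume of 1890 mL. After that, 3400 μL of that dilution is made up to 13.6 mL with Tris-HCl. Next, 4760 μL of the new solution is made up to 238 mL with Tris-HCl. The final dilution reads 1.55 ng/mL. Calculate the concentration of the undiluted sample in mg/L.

124 mg/L

Overall dilution factor = 20 × 20 × 4 × 50 = 8.00 × 10⁴.
Original = 1.55 ng/mL × 8.00 × 10⁴ = 1.24 × 10⁵ ng/mL = 124 mg/L.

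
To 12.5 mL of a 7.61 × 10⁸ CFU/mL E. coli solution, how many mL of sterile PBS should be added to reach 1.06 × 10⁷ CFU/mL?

885 mL

V₂ = C₁V₁/C₂ = 7.61 × 10⁸ × 12.5 / 1.06 × 10⁷ = 897 mL.
Diluent to add = V₂ − V₁ = 897 − 12.5 = 885 mL.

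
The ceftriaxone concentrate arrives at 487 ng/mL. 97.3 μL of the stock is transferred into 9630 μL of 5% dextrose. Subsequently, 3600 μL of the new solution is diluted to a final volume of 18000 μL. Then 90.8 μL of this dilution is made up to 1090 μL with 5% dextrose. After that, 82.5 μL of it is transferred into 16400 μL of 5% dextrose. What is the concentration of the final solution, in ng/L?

Overall dilution factor = 99.97 × 5 × 12.00 × 199.8 = 1.20 × 10⁶.
487 ng/mL / 1.20 × 10⁶ = 4.06 × 10⁻⁴ ng/mL = 0.406 ng/L.

0.406 ng/L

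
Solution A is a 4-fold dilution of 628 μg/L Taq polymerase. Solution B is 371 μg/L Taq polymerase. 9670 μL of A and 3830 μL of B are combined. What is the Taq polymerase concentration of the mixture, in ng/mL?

C_A = 628 μg/L / 4 = 157 μg/L.
C_mix = (C_A·V_A + C_B·V_B)/(V_A + V_B) = (157×9670 + 371×3830) / 13500 = 218 μg/L = 218 ng/mL.

218 ng/mL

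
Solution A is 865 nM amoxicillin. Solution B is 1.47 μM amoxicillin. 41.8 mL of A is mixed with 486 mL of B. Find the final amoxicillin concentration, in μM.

1.42 μM

C_B = 1.47 μM = 1470 nM.
C_mix = (C_A·V_A + C_B·V_B)/(V_A + V_B) = (865×41.8 + 1470×486) / 527.8 = 1422 nM = 1.42 μM.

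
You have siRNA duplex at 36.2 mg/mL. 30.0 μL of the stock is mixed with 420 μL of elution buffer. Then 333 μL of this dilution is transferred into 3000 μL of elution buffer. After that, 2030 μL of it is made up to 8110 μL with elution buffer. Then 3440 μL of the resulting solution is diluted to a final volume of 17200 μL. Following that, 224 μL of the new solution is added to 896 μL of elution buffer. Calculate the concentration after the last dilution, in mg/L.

Overall dilution factor = 15 × 10.01 × 3.995 × 5 × 5 = 1.50 × 10⁴.
36.2 mg/mL / 1.50 × 10⁴ = 2.41 × 10⁻³ mg/mL = 2.41 mg/L.

2.41 mg/L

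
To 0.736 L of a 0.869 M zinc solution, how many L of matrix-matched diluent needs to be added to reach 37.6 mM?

16.3 L

37.6 mM = 0.0376 M.
V₂ = C₁V₁/C₂ = 0.869 × 0.736 / 0.0376 = 17.0 L.
Diluent to add = V₂ − V₁ = 17.0 − 0.736 = 16.3 L.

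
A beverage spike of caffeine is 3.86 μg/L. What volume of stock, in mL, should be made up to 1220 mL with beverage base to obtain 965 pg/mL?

965 pg/mL = 0.965 μg/L.
V₁ = C₂V₂/C₁ = 0.965 × 1220 / 3.86 = 305 mL.

305 mL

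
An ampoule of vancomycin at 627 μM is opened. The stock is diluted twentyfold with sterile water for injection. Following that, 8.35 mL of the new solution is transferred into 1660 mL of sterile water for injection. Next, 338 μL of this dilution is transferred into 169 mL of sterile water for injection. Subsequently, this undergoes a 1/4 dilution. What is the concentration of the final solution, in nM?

Overall dilution factor = 20 × 199.8 × 501 × 4 = 8.01 × 10⁶.
627 μM / 8.01 × 10⁶ = 7.83 × 10⁻⁵ μM = 0.0783 nM.

0.0783 nM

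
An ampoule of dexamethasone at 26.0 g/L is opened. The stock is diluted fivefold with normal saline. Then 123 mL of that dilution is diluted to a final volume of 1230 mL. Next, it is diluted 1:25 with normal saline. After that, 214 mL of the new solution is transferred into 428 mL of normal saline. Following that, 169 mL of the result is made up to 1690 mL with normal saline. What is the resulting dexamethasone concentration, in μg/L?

693 μg/L

Overall dilution factor = 5 × 10 × 25 × 3 × 10 = 3.75 × 10⁴.
26.0 g/L / 3.75 × 10⁴ = 6.93 × 10⁻⁴ g/L = 693 μg/L.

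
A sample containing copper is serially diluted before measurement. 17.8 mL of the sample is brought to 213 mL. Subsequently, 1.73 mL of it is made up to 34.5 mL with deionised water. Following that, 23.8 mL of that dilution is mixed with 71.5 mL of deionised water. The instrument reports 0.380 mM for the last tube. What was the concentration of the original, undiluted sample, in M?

Overall dilution factor = 11.97 × 19.94 × 4.004 = 956.
Original = 0.380 mM × 956 = 363 mM = 0.363 M.

0.363 M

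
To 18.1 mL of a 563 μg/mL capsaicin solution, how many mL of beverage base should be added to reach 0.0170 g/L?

581 mL

0.0170 g/L = 17.0 μg/mL.
V₂ = C₁V₁/C₂ = 563 × 18.1 / 17.0 = 599 mL.
Diluent to add = V₂ − V₁ = 599 − 18.1 = 581 mL.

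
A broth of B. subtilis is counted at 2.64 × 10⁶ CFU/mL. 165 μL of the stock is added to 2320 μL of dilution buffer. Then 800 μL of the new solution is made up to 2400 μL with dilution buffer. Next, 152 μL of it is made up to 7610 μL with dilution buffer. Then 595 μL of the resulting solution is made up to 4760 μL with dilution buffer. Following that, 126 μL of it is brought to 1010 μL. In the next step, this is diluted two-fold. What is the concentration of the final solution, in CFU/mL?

9.10 CFU/mL

Overall dilution factor = 15.06 × 3 × 50.07 × 8 × 8.016 × 2 = 2.90 × 10⁵.
2.64 × 10⁶ CFU/mL / 2.90 × 10⁵ = 9.10 CFU/mL.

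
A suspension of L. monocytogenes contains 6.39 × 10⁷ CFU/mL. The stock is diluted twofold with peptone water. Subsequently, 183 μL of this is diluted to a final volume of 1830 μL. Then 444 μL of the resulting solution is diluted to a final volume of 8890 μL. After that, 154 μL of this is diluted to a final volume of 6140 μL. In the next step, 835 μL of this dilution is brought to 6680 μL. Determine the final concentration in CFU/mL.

500 CFU/mL

Overall dilution factor = 2 × 10 × 20.02 × 39.87 × 8 = 1.28 × 10⁵.
6.39 × 10⁷ CFU/mL / 1.28 × 10⁵ = 500 CFU/mL.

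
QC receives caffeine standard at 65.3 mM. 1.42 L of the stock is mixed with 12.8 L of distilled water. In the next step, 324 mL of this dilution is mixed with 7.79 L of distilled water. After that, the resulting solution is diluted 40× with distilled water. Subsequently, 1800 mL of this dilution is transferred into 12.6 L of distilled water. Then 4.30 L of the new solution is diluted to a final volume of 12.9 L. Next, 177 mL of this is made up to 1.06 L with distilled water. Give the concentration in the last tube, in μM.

0.0453 μM

Overall dilution factor = 10.01 × 25.04 × 40 × 8 × 3 × 5.989 = 1.44 × 10⁶.
65.3 mM / 1.44 × 10⁶ = 4.53 × 10⁻⁵ mM = 0.0453 μM.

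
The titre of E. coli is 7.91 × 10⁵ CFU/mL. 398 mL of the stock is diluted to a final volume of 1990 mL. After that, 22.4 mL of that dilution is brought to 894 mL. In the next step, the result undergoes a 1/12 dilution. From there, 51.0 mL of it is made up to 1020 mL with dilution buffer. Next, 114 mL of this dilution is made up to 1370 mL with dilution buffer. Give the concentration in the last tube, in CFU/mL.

1.37 CFU/mL

Overall dilution factor = 5 × 39.91 × 12 × 20 × 12.02 = 5.76 × 10⁵.
7.91 × 10⁵ CFU/mL / 5.76 × 10⁵ = 1.37 CFU/mL.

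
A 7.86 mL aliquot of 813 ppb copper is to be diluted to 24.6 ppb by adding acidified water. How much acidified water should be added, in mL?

252 mL

V₂ = C₁V₁/C₂ = 813 × 7.86 / 24.6 = 260 mL.
Diluent to add = V₂ − V₁ = 260 − 7.86 = 252 mL.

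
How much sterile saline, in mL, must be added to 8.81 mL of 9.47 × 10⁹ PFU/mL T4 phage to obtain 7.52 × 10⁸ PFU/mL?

102 mL

V₂ = C₁V₁/C₂ = 9.47 × 10⁹ × 8.81 / 7.52 × 10⁸ = 111 mL.
Diluent to add = V₂ − V₁ = 111 − 8.81 = 102 mL.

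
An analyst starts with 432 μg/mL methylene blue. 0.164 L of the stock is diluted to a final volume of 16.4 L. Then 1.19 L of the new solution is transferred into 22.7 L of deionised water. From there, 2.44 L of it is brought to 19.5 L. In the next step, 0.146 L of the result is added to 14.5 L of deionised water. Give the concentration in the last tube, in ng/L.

Overall dilution factor = 100 × 20.08 × 7.992 × 100.3 = 1.61 × 10⁶.
432 μg/mL / 1.61 × 10⁶ = 2.68 × 10⁻⁴ μg/mL = 268 ng/L.

268 ng/L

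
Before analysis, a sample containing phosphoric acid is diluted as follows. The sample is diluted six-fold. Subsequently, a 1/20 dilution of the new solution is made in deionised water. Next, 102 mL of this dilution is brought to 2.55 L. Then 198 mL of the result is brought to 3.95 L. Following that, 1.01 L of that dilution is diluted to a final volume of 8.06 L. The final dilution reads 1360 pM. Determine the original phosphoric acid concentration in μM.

650 μM

Overall dilution factor = 6 × 20 × 25 × 19.95 × 7.980 = 4.78 × 10⁵.
Original = 1360 pM × 4.78 × 10⁵ = 6.50 × 10⁸ pM = 650 μM.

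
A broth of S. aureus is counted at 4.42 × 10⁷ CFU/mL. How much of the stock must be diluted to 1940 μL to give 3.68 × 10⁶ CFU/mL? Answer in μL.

V₁ = C₂V₂/C₁ = 3.68 × 10⁶ × 1940 / 4.42 × 10⁷ = 162 μL.

162 μL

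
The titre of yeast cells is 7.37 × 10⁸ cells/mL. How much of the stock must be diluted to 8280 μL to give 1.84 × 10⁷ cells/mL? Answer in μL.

V₁ = C₂V₂/C₁ = 1.84 × 10⁷ × 8280 / 7.37 × 10⁸ = 207 μL.

207 μL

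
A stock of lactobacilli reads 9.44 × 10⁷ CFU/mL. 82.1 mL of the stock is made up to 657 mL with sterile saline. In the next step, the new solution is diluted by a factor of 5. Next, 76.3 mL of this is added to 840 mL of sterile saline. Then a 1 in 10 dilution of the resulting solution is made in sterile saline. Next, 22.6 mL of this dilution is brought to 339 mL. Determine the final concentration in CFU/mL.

Overall dilution factor = 8.002 × 5 × 12.01 × 10 × 15 = 7.21 × 10⁴.
9.44 × 10⁷ CFU/mL / 7.21 × 10⁴ = 1310 CFU/mL.

1310 CFU/mL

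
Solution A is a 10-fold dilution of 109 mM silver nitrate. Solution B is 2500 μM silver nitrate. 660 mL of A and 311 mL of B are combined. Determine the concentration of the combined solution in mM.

8.21 mM

C_A = 109 mM / 10 = 10.9 mM.
C_B = 2500 μM = 2.50 mM.
C_mix = (C_A·V_A + C_B·V_B)/(V_A + V_B) = (10.9×660 + 2.50×311) / 971.0 = 8.21 mM.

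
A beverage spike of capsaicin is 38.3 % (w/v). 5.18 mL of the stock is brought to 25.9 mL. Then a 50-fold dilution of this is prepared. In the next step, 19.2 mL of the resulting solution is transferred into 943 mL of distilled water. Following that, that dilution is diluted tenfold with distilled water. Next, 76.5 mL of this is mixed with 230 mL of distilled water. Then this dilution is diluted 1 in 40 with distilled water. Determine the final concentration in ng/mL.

Overall dilution factor = 5 × 50 × 50.11 × 10 × 4.007 × 40 = 2.01 × 10⁷.
38.3 % (w/v) / 2.01 × 10⁷ = 1.91 × 10⁻⁶ % (w/v) = 19.1 ng/mL.

19.1 ng/mL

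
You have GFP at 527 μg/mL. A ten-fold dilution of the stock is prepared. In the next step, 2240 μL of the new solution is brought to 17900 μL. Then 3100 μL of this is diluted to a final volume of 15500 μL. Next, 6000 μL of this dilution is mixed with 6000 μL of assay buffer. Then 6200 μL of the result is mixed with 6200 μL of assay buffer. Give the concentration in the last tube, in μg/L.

330 μg/L

Overall dilution factor = 10 × 7.991 × 5 × 2 × 2 = 1598.
527 μg/mL / 1598 = 0.330 μg/mL = 330 μg/L.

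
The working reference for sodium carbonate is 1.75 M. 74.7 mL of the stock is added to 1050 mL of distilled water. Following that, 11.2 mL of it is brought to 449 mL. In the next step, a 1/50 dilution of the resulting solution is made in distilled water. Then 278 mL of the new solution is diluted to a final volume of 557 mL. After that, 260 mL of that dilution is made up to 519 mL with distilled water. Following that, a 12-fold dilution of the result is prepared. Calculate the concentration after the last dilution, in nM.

Overall dilution factor = 15.06 × 40.09 × 50 × 2.004 × 1.996 × 12 = 1.45 × 10⁶.
1.75 M / 1.45 × 10⁶ = 1.21 × 10⁻⁶ M = 1210 nM.

1210 nM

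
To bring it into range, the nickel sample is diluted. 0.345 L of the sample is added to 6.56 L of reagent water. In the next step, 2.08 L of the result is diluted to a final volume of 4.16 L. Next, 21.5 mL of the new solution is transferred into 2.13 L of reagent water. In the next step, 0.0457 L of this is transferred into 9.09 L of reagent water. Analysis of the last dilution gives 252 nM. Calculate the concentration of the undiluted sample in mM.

Overall dilution factor = 20.01 × 2 × 100.1 × 199.9 = 8.01 × 10⁵.
Original = 252 nM × 8.01 × 10⁵ = 2.02 × 10⁸ nM = 202 mM.

202 mM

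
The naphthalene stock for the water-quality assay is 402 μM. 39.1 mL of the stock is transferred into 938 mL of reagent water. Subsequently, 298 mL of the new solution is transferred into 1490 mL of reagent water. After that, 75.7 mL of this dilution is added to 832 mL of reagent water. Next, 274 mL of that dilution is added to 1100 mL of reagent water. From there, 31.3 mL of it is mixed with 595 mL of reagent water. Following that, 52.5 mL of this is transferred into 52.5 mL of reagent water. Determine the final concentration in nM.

1.11 nM

Overall dilution factor = 24.99 × 6 × 11.99 × 5.015 × 20.01 × 2 = 3.61 × 10⁵.
402 μM / 3.61 × 10⁵ = 1.11 × 10⁻³ μM = 1.11 nM.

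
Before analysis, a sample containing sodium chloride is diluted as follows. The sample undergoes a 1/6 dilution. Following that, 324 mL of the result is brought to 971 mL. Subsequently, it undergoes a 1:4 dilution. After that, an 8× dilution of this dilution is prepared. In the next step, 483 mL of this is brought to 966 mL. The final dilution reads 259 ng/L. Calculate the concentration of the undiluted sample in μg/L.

Overall dilution factor = 6 × 2.997 × 4 × 8 × 2 = 1151.
Original = 259 ng/L × 1151 = 2.98 × 10⁵ ng/L = 298 μg/L.

298 μg/L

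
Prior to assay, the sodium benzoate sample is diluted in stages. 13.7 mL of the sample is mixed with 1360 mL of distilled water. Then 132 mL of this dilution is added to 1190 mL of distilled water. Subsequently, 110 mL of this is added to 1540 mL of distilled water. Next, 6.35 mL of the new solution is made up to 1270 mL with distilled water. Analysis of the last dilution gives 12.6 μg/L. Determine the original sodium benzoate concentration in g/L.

Overall dilution factor = 100.3 × 10.02 × 15 × 200 = 3.01 × 10⁶.
Original = 12.6 μg/L × 3.01 × 10⁶ = 3.80 × 10⁷ μg/L = 38.0 g/L.

38.0 g/L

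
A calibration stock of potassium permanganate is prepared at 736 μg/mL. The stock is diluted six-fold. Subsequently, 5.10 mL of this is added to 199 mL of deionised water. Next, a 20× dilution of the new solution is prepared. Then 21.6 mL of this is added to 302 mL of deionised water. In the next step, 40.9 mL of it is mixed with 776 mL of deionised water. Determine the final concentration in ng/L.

Overall dilution factor = 6 × 40.02 × 20 × 14.98 × 19.97 = 1.44 × 10⁶.
736 μg/mL / 1.44 × 10⁶ = 5.12 × 10⁻⁴ μg/mL = 512 ng/L.

512 ng/L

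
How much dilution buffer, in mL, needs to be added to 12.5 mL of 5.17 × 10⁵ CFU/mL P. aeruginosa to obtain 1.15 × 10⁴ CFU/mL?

549 mL

V₂ = C₁V₁/C₂ = 5.17 × 10⁵ × 12.5 / 1.15 × 10⁴ = 562 mL.
Diluent to add = V₂ − V₁ = 562 − 12.5 = 549 mL.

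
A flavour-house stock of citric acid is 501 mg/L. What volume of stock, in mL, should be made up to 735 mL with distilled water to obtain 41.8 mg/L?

61.3 mL

V₁ = C₂V₂/C₁ = 41.8 × 735 / 501 = 61.3 mL.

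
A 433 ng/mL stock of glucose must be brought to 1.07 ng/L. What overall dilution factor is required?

Factor = C₀/C_target = 433 ng/mL / 1.07 ng/L = 4.05 × 10⁵.

4.05 × 10⁵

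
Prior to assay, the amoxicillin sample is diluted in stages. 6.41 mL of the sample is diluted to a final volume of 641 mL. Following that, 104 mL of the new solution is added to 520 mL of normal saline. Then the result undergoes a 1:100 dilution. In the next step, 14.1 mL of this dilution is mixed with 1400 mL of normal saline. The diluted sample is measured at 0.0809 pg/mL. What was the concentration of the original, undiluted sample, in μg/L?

Overall dilution factor = 100 × 6 × 100 × 100.3 = 6.02 × 10⁶.
Original = 0.0809 pg/mL × 6.02 × 10⁶ = 4.87 × 10⁵ pg/mL = 487 μg/L.

487 μg/L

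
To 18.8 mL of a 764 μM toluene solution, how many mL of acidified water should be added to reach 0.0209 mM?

668 mL

0.0209 mM = 20.9 μM.
V₂ = C₁V₁/C₂ = 764 × 18.8 / 20.9 = 687 mL.
Diluent to add = V₂ − V₁ = 687 − 18.8 = 668 mL.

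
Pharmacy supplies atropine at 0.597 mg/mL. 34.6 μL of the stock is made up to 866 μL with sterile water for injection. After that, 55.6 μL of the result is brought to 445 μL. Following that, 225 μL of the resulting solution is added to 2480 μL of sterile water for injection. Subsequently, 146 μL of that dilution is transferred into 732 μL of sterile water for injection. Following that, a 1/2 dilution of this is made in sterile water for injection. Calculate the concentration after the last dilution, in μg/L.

Overall dilution factor = 25.03 × 8.004 × 12.02 × 6.014 × 2 = 2.90 × 10⁴.
0.597 mg/mL / 2.90 × 10⁴ = 2.06 × 10⁻⁵ mg/mL = 20.6 μg/L.

20.6 μg/L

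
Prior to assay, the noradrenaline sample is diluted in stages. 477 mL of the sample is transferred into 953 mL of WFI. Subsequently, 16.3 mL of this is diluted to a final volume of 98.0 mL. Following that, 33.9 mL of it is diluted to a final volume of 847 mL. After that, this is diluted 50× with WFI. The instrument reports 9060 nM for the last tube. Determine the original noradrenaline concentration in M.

Overall dilution factor = 2.998 × 6.012 × 24.99 × 50 = 2.25 × 10⁴.
Original = 9060 nM × 2.25 × 10⁴ = 2.04 × 10⁸ nM = 0.204 M.

0.204 M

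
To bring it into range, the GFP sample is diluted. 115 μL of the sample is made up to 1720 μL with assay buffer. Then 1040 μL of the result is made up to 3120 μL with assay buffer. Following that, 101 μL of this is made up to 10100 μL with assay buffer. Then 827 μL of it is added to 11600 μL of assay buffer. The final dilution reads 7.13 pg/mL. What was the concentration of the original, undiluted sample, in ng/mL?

Overall dilution factor = 14.96 × 3 × 100 × 15.03 = 6.74 × 10⁴.
Original = 7.13 pg/mL × 6.74 × 10⁴ = 4.81 × 10⁵ pg/mL = 481 ng/mL.

481 ng/mL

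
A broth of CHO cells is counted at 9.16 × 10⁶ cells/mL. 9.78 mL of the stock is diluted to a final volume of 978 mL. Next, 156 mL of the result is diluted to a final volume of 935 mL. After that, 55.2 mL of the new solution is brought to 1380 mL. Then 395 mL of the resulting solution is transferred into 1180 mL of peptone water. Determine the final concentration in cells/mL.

Overall dilution factor = 100 × 5.994 × 25 × 3.987 = 5.97 × 10⁴.
9.16 × 10⁶ cells/mL / 5.97 × 10⁴ = 153 cells/mL.

153 cells/mL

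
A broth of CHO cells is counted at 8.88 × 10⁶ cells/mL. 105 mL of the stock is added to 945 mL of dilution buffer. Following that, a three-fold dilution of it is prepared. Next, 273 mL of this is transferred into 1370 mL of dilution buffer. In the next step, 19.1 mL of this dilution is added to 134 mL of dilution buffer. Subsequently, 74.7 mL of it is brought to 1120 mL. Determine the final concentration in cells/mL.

409 cells/mL

Overall dilution factor = 10 × 3 × 6.018 × 8.016 × 14.99 = 2.17 × 10⁴.
8.88 × 10⁶ cells/mL / 2.17 × 10⁴ = 409 cells/mL.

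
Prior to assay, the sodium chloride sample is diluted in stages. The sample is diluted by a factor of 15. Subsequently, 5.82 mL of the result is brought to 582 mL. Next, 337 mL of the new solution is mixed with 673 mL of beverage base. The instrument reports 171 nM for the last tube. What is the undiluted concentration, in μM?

769 μM

Overall dilution factor = 15 × 100 × 2.997 = 4496.
Original = 171 nM × 4496 = 7.69 × 10⁵ nM = 769 μM.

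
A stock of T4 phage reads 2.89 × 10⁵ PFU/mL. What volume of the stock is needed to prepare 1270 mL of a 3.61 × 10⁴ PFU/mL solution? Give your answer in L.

V₁ = C₂V₂/C₁ = 3.61 × 10⁴ × 1270 / 2.89 × 10⁵ = 159 mL = 0.159 L.

0.159 L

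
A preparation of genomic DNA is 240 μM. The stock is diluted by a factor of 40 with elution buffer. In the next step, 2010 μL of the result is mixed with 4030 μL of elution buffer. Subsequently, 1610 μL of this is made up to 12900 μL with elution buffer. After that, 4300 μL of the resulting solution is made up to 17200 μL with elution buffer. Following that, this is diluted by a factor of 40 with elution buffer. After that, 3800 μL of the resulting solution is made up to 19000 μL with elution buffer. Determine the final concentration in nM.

0.311 nM

Overall dilution factor = 40 × 3.005 × 8.012 × 4 × 40 × 5 = 7.70 × 10⁵.
240 μM / 7.70 × 10⁵ = 3.11 × 10⁻⁴ μM = 0.311 nM.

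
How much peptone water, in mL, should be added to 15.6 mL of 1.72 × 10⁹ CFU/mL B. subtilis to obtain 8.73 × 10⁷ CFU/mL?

292 mL

V₂ = C₁V₁/C₂ = 1.72 × 10⁹ × 15.6 / 8.73 × 10⁷ = 307 mL.
Diluent to add = V₂ − V₁ = 307 − 15.6 = 292 mL.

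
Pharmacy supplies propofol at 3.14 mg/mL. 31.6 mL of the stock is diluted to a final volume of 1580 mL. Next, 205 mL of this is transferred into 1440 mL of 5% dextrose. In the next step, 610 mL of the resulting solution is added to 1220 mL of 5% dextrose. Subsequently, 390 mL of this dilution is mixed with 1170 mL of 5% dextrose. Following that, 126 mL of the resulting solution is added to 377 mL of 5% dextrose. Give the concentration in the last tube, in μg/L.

Overall dilution factor = 50 × 8.024 × 3 × 4 × 3.992 = 1.92 × 10⁴.
3.14 mg/mL / 1.92 × 10⁴ = 1.63 × 10⁻⁴ mg/mL = 163 μg/L.

163 μg/L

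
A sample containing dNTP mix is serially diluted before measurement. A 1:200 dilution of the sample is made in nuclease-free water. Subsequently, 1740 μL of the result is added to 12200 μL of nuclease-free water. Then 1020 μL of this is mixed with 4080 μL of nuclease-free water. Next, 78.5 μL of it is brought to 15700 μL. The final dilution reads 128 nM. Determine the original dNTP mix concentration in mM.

Overall dilution factor = 200 × 8.011 × 5 × 200 = 1.60 × 10⁶.
Original = 128 nM × 1.60 × 10⁶ = 2.05 × 10⁸ nM = 205 mM.

205 mM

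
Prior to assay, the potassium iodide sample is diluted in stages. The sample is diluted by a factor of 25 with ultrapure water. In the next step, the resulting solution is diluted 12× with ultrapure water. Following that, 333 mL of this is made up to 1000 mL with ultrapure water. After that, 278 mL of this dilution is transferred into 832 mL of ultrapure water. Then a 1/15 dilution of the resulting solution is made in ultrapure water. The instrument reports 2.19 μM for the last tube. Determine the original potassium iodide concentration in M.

Overall dilution factor = 25 × 12 × 3.003 × 3.993 × 15 = 5.40 × 10⁴.
Original = 2.19 μM × 5.40 × 10⁴ = 1.18 × 10⁵ μM = 0.118 M.

0.118 M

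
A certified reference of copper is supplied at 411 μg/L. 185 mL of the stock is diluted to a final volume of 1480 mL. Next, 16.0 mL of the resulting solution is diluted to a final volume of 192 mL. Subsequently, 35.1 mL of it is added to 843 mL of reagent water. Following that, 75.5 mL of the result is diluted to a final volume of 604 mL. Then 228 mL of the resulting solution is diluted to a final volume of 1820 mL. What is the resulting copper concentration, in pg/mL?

Overall dilution factor = 8 × 12 × 25.02 × 8 × 7.982 = 1.53 × 10⁵.
411 μg/L / 1.53 × 10⁵ = 2.68 × 10⁻³ μg/L = 2.68 pg/mL.

2.68 pg/mL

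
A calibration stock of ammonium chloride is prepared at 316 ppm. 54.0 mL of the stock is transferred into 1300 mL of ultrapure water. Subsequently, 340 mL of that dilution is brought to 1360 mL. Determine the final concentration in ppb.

Overall dilution factor = 25.07 × 4 = 100.
316 ppm / 100 = 3.15 ppm = 3150 ppb.

3150 ppb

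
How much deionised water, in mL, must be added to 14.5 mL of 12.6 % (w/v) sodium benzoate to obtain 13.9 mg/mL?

13.9 mg/mL = 1.39 % (w/v).
V₂ = C₁V₁/C₂ = 12.6 × 14.5 / 1.39 = 131 mL.
Diluent to add = V₂ − V₁ = 131 − 14.5 = 117 mL.

117 mL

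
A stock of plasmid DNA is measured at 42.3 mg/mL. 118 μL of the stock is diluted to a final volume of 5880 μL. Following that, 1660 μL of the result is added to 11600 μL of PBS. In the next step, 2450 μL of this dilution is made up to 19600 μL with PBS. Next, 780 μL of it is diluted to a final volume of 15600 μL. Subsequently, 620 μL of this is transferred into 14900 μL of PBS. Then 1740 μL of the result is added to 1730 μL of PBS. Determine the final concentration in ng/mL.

Overall dilution factor = 49.83 × 7.988 × 8 × 20 × 25.03 × 1.994 = 3.18 × 10⁶.
42.3 mg/mL / 3.18 × 10⁶ = 1.33 × 10⁻⁵ mg/mL = 13.3 ng/mL.

13.3 ng/mL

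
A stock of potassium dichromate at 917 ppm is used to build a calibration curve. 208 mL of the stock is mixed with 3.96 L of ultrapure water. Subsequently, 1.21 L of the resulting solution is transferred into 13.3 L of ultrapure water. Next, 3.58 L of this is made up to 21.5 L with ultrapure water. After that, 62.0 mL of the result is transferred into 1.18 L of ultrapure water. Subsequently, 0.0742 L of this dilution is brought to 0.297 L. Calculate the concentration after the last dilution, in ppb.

7.92 ppb

Overall dilution factor = 20.04 × 11.99 × 6.006 × 20.03 × 4.003 = 1.16 × 10⁵.
917 ppm / 1.16 × 10⁵ = 7.92 × 10⁻³ ppm = 7.92 ppb.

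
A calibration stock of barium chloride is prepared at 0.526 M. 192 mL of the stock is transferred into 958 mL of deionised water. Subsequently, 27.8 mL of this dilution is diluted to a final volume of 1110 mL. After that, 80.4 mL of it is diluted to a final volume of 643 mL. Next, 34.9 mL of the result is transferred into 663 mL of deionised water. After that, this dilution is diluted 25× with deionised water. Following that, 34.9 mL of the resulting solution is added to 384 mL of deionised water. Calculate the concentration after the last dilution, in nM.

45.8 nM

Overall dilution factor = 5.990 × 39.93 × 7.998 × 20.00 × 25 × 12.00 = 1.15 × 10⁷.
0.526 M / 1.15 × 10⁷ = 4.58 × 10⁻⁸ M = 45.8 nM.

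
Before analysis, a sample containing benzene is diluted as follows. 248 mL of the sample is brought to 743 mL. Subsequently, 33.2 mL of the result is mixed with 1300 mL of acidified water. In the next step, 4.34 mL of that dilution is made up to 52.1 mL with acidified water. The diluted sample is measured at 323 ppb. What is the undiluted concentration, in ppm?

Overall dilution factor = 2.996 × 40.16 × 12.00 = 1444.
Original = 323 ppb × 1444 = 4.66 × 10⁵ ppb = 466 ppm.

466 ppm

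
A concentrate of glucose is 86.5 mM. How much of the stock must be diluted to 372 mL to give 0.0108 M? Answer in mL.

46.4 mL

0.0108 M = 10.8 mM.
V₁ = C₂V₂/C₁ = 10.8 × 372 / 86.5 = 46.4 mL.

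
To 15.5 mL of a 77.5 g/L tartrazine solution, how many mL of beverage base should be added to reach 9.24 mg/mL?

9.24 mg/mL = 9.24 g/L.
V₂ = C₁V₁/C₂ = 77.5 × 15.5 / 9.24 = 130 mL.
Diluent to add = V₂ − V₁ = 130 − 15.5 = 115 mL.

115 mL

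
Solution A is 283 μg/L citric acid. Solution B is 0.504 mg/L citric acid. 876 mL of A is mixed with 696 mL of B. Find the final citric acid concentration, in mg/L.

0.381 mg/L

C_B = 0.504 mg/L = 504 μg/L.
C_mix = (C_A·V_A + C_B·V_B)/(V_A + V_B) = (283×876 + 504×696) / 1572 = 381 μg/L = 0.381 mg/L.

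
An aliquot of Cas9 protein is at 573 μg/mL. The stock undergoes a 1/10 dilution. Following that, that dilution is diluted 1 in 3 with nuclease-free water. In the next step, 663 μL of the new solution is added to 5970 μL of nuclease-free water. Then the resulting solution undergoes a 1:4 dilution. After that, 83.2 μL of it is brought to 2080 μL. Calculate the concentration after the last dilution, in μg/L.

19.1 μg/L

Overall dilution factor = 10 × 3 × 10.00 × 4 × 25 = 3.00 × 10⁴.
573 μg/mL / 3.00 × 10⁴ = 0.0191 μg/mL = 19.1 μg/L.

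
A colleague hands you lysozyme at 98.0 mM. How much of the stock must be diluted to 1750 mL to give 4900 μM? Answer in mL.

4900 μM = 4.90 mM.
V₁ = C₂V₂/C₁ = 4.90 × 1750 / 98.0 = 87.5 mL.

87.5 mL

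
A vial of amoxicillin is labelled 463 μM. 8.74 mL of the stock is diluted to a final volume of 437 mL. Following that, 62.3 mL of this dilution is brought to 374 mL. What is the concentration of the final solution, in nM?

1540 nM

Overall dilution factor = 50 × 6.003 = 300.
463 μM / 300 = 1.54 μM = 1540 nM.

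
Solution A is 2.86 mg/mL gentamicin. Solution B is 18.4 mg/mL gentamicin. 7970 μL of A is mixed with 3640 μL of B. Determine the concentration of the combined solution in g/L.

7.73 g/L

C_mix = (C_A·V_A + C_B·V_B)/(V_A + V_B) = (2.86×7970 + 18.4×3640) / 11610 = 7.73 mg/mL = 7.73 g/L.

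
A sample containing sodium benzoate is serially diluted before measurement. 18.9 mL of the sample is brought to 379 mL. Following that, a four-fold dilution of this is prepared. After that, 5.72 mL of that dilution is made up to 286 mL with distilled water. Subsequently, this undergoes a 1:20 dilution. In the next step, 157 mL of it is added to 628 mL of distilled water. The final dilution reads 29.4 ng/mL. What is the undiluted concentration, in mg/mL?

Overall dilution factor = 20.05 × 4 × 50 × 20 × 5 = 4.01 × 10⁵.
Original = 29.4 ng/mL × 4.01 × 10⁵ = 1.18 × 10⁷ ng/mL = 11.8 mg/mL.

11.8 mg/mL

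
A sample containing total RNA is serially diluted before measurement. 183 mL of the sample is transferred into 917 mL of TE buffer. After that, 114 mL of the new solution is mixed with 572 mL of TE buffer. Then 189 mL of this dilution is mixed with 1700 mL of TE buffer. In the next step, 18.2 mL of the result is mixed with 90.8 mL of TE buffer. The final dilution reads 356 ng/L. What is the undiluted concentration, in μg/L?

771 μg/L

Overall dilution factor = 6.011 × 6.018 × 9.995 × 5.989 = 2165.
Original = 356 ng/L × 2165 = 7.71 × 10⁵ ng/L = 771 μg/L.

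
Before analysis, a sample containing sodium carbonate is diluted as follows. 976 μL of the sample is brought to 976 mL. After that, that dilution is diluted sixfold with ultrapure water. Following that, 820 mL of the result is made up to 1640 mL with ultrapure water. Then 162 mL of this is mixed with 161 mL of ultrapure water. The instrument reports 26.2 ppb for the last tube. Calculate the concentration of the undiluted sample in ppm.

627 ppm

Overall dilution factor = 1000 × 6 × 2 × 1.994 = 2.39 × 10⁴.
Original = 26.2 ppb × 2.39 × 10⁴ = 6.27 × 10⁵ ppb = 627 ppm.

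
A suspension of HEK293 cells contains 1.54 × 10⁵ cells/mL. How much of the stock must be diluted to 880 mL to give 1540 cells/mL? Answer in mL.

8.80 mL

V₁ = C₂V₂/C₁ = 1540 × 880 / 1.54 × 10⁵ = 8.80 mL.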